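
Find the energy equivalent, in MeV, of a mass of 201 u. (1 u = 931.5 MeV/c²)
E = mc² = 1.872e5 MeV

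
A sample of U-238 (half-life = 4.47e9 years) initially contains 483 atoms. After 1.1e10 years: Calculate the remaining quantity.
N = N₀(1/2)^(t/t½) = 87.73 atoms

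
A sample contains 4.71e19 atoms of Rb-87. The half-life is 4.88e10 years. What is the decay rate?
A = λN = 6.69e8 decays/year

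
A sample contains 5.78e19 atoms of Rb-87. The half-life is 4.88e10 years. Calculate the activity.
A = λN = 8.21e8 decays/year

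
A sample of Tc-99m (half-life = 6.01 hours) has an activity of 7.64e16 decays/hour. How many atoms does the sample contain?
N = A/λ = 6.624e17 atoms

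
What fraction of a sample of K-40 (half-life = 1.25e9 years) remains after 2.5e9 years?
N/N₀ = (1/2)^(t/t½) = 0.25 = 25%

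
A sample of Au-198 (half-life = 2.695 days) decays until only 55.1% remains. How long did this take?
t = t½ × log₂(N₀/N) = 2.317 days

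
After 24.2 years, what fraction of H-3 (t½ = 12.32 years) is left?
N/N₀ = (1/2)^(t/t½) = 0.2563 = 25.6%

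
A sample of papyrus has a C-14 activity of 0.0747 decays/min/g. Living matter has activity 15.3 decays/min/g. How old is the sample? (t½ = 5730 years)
Age = t½ × log₂(A₀/A) = 44000 years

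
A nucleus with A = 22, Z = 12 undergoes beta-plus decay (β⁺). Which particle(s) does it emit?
β⁺: positron (e⁺) + neutrino (νₑ)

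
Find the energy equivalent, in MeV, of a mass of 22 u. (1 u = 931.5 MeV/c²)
E = mc² = 20490 MeV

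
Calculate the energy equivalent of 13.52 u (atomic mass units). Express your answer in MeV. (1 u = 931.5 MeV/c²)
E = mc² = 12590 MeV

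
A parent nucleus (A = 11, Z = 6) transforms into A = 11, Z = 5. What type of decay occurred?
ΔA = 0, ΔZ = -1 ⇒ beta-plus decay (β⁺) or electron capture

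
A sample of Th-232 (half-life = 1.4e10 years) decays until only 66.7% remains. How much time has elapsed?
t = t½ × log₂(N₀/N) = 8.179e9 years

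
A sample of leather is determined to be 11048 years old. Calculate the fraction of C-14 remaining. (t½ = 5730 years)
N/N₀ = (1/2)^(t/t½) = 0.2628 = 26.3%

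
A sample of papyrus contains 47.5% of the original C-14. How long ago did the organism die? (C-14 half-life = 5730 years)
Age = t½ × log₂(1/ratio) = 6154 years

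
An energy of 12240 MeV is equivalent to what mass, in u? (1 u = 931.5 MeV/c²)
m = E/c² = 13.14 u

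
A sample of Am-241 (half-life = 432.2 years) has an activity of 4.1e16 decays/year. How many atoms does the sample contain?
N = A/λ = 2.556e19 atoms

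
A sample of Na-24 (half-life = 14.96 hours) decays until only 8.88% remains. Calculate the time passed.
t = t½ × log₂(N₀/N) = 52.26 hours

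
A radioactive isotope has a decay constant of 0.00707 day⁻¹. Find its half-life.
t½ = ln(2)/λ = 98.04 days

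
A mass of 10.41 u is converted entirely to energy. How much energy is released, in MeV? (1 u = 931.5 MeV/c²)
E = mc² = 9697 MeV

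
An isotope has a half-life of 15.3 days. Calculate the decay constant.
λ = ln(2)/t½ = 0.0453 day⁻¹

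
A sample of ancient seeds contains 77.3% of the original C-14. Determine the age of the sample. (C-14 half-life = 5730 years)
Age = t½ × log₂(1/ratio) = 2128 years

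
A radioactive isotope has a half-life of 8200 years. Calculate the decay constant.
λ = ln(2)/t½ = 8.453e-5 year⁻¹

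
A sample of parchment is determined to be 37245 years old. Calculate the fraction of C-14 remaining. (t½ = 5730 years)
N/N₀ = (1/2)^(t/t½) = 0.01105 = 1.1%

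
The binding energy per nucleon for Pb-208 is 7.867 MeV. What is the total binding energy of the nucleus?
B.E. = 7.867 × 208 = 1636 MeV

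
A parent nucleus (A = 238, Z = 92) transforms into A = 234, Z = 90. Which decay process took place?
ΔA = -4, ΔZ = -2 ⇒ alpha decay (α)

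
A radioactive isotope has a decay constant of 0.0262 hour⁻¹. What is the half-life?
t½ = ln(2)/λ = 26.46 hours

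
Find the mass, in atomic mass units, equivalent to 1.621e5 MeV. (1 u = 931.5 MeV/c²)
m = E/c² = 174 u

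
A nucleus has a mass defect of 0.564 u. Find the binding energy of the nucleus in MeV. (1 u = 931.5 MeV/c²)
B.E. = Δm × 931.5 = 525.4 MeV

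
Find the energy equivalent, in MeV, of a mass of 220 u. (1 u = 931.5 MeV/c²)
E = mc² = 2.049e5 MeV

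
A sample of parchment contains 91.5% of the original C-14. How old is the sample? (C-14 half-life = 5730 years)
Age = t½ × log₂(1/ratio) = 734.3 years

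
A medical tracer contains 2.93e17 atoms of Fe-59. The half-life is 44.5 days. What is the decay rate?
A = λN = 4.564e15 decays/day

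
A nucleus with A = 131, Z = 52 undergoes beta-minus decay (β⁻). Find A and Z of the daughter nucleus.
Daughter: A = 131, Z = 53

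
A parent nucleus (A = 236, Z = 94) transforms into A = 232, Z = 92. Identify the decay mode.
ΔA = -4, ΔZ = -2 ⇒ alpha decay (α)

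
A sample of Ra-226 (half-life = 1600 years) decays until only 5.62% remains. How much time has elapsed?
t = t½ × log₂(N₀/N) = 6645 years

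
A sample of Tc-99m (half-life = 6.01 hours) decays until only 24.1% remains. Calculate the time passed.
t = t½ × log₂(N₀/N) = 12.34 hours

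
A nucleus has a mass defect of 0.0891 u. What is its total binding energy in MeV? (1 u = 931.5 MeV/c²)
B.E. = Δm × 931.5 = 83 MeV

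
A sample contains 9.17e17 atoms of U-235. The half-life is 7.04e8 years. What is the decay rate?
A = λN = 9.029e8 decays/year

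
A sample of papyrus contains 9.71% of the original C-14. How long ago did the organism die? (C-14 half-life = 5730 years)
Age = t½ × log₂(1/ratio) = 19280 years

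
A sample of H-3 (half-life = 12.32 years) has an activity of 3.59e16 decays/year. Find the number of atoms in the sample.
N = A/λ = 6.381e17 atoms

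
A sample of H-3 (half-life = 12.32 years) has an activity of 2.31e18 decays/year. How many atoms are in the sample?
N = A/λ = 4.106e19 atoms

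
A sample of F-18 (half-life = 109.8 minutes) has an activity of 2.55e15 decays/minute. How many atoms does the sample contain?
N = A/λ = 4.039e17 atoms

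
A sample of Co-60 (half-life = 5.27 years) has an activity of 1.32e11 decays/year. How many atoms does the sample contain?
N = A/λ = 1.004e12 atoms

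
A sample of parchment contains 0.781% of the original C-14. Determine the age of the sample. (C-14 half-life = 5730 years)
Age = t½ × log₂(1/ratio) = 40110 years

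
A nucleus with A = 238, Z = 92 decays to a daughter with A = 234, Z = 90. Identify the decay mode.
ΔA = -4, ΔZ = -2 ⇒ alpha decay (α)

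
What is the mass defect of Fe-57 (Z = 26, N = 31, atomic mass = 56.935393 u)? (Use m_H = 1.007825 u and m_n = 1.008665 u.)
Δm = Z·m_H + N·m_n − M = 0.5367 u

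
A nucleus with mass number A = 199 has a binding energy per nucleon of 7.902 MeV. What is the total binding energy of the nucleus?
B.E. = 7.902 × 199 = 1572 MeV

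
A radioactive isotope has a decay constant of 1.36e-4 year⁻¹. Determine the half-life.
t½ = ln(2)/λ = 5097 years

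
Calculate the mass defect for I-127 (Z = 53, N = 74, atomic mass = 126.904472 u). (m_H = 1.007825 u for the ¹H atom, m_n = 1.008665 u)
Δm = Z·m_H + N·m_n − M = 1.151 u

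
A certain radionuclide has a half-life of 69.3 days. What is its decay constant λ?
λ = ln(2)/t½ = 0.01 day⁻¹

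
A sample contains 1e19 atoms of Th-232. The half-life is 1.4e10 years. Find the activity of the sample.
A = λN = 4.951e8 decays/year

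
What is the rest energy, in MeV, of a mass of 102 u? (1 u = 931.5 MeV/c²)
E = mc² = 95010 MeV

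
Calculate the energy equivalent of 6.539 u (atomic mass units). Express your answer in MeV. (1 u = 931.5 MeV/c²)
E = mc² = 6091 MeV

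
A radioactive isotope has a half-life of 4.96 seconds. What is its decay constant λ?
λ = ln(2)/t½ = 0.1397 second⁻¹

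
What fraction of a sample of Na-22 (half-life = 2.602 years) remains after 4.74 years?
N/N₀ = (1/2)^(t/t½) = 0.2829 = 28.3%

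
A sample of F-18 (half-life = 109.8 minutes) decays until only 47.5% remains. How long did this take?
t = t½ × log₂(N₀/N) = 117.9 minutes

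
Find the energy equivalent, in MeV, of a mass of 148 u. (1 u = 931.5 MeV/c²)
E = mc² = 1.379e5 MeV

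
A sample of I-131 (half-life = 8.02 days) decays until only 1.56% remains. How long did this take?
t = t½ × log₂(N₀/N) = 48.14 days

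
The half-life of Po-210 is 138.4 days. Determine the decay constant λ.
λ = ln(2)/t½ = 0.005008 day⁻¹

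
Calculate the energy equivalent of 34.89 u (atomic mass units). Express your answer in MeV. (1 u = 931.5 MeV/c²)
E = mc² = 32500 MeV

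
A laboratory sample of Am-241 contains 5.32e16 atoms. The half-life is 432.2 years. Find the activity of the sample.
A = λN = 8.532e13 decays/year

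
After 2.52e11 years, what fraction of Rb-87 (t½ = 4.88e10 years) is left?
N/N₀ = (1/2)^(t/t½) = 0.02789 = 2.79%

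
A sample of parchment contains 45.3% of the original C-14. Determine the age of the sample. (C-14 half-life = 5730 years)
Age = t½ × log₂(1/ratio) = 6546 years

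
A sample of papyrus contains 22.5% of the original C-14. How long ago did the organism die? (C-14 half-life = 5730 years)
Age = t½ × log₂(1/ratio) = 12330 years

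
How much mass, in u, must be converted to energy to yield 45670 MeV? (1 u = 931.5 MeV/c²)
m = E/c² = 49.03 u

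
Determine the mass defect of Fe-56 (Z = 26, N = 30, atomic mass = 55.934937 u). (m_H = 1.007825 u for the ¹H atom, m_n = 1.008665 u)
Δm = Z·m_H + N·m_n − M = 0.5285 u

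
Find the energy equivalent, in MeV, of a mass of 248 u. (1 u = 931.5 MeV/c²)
E = mc² = 2.31e5 MeV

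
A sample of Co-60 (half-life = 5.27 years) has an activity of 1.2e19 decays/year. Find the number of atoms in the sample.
N = A/λ = 9.124e19 atoms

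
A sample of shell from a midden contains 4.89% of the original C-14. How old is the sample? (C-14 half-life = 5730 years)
Age = t½ × log₂(1/ratio) = 24950 years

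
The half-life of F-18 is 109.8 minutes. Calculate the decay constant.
λ = ln(2)/t½ = 0.006313 minute⁻¹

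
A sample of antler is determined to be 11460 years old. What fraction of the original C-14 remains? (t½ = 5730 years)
N/N₀ = (1/2)^(t/t½) = 0.25 = 25%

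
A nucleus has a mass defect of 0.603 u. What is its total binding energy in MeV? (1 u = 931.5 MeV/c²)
B.E. = Δm × 931.5 = 561.7 MeV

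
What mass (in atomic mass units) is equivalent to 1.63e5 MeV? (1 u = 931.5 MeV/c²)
m = E/c² = 175 u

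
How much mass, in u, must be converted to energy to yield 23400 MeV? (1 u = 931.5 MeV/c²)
m = E/c² = 25.12 u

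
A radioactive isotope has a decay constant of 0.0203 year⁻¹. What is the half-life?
t½ = ln(2)/λ = 34.15 years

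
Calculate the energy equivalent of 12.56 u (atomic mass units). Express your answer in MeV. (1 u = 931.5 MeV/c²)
E = mc² = 11700 MeV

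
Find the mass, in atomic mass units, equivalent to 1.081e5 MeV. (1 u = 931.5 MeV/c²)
m = E/c² = 116 u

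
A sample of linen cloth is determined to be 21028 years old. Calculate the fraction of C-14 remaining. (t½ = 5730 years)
N/N₀ = (1/2)^(t/t½) = 0.07857 = 7.86%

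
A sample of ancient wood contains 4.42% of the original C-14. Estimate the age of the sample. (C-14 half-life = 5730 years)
Age = t½ × log₂(1/ratio) = 25780 years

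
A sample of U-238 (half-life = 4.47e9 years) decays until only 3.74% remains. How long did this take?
t = t½ × log₂(N₀/N) = 2.119e10 years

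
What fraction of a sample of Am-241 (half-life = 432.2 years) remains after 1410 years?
N/N₀ = (1/2)^(t/t½) = 0.1042 = 10.4%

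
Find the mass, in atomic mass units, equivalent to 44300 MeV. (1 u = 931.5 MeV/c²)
m = E/c² = 47.56 u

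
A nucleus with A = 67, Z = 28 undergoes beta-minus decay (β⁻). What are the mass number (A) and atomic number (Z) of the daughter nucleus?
Daughter: A = 67, Z = 29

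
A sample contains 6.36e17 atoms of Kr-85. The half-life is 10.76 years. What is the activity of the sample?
A = λN = 4.097e16 decays/year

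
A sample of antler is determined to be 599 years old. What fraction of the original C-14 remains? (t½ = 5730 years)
N/N₀ = (1/2)^(t/t½) = 0.9301 = 93%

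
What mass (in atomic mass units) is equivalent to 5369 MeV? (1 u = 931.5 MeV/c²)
m = E/c² = 5.764 u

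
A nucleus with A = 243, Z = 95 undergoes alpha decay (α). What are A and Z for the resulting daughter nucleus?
Daughter: A = 239, Z = 93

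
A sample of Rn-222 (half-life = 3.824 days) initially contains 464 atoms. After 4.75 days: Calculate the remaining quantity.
N = N₀(1/2)^(t/t½) = 196.2 atoms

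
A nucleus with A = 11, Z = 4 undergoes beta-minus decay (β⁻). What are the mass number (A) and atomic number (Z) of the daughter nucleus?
Daughter: A = 11, Z = 5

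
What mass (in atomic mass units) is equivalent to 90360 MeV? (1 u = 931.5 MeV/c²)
m = E/c² = 97 u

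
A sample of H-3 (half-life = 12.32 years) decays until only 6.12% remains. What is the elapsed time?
t = t½ × log₂(N₀/N) = 49.65 years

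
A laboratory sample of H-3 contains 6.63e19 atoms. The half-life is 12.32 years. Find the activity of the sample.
A = λN = 3.73e18 decays/year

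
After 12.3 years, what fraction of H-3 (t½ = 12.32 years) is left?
N/N₀ = (1/2)^(t/t½) = 0.5006 = 50.1%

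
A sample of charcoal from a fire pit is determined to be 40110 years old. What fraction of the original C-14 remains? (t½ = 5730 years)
N/N₀ = (1/2)^(t/t½) = 0.007812 = 0.781%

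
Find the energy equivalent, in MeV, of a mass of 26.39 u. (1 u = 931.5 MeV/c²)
E = mc² = 24580 MeV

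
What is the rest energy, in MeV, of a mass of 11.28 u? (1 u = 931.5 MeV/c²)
E = mc² = 10510 MeV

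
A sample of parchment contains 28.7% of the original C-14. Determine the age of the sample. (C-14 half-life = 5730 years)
Age = t½ × log₂(1/ratio) = 10320 years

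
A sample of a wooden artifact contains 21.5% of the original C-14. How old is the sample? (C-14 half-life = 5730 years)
Age = t½ × log₂(1/ratio) = 12710 years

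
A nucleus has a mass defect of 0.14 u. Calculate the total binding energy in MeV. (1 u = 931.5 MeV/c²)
B.E. = Δm × 931.5 = 130.4 MeV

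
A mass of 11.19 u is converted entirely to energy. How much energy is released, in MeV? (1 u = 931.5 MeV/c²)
E = mc² = 10420 MeV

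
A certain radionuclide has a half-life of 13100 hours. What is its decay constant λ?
λ = ln(2)/t½ = 5.291e-5 hour⁻¹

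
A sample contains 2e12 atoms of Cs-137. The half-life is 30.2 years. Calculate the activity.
A = λN = 4.59e10 decays/year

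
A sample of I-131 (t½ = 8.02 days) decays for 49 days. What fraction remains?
N/N₀ = (1/2)^(t/t½) = 0.01448 = 1.45%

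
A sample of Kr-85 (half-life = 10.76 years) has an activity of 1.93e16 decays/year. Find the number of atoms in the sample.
N = A/λ = 2.996e17 atoms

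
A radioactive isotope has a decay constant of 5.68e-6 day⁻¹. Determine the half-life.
t½ = ln(2)/λ = 1.22e5 days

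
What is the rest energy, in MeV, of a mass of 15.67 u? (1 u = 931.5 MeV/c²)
E = mc² = 14600 MeV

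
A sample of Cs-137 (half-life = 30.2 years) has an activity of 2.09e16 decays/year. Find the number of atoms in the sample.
N = A/λ = 9.106e17 atoms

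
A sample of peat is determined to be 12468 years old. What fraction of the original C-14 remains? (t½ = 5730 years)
N/N₀ = (1/2)^(t/t½) = 0.2213 = 22.1%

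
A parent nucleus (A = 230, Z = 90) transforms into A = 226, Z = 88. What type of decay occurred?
ΔA = -4, ΔZ = -2 ⇒ alpha decay (α)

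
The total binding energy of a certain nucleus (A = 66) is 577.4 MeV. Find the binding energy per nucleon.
B.E./A = 577.4/66 = 8.748 MeV/nucleon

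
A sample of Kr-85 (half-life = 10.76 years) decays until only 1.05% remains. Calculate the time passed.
t = t½ × log₂(N₀/N) = 70.73 years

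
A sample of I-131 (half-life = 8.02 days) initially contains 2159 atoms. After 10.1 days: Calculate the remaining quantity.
N = N₀(1/2)^(t/t½) = 901.9 atoms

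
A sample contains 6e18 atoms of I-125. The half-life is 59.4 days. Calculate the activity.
A = λN = 7.001e16 decays/day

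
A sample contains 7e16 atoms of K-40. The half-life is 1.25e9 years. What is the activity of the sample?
A = λN = 3.882e7 decays/year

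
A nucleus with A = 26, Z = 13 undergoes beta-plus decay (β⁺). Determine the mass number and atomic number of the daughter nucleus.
Daughter: A = 26, Z = 12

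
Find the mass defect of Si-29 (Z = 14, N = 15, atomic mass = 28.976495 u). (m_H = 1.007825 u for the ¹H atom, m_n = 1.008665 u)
Δm = Z·m_H + N·m_n − M = 0.263 u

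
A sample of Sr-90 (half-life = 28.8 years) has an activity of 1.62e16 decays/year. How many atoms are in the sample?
N = A/λ = 6.731e17 atoms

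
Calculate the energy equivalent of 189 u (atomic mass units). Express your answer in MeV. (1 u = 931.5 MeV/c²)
E = mc² = 1.761e5 MeV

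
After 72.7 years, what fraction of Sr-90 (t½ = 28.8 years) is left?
N/N₀ = (1/2)^(t/t½) = 0.1738 = 17.4%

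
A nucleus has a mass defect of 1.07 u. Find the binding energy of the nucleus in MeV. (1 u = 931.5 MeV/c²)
B.E. = Δm × 931.5 = 996.7 MeV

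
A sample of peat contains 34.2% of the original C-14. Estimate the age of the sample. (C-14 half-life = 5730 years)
Age = t½ × log₂(1/ratio) = 8870 years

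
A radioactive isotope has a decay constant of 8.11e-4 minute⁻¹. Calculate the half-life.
t½ = ln(2)/λ = 854.7 minutes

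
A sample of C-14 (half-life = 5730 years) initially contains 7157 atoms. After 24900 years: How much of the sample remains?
N = N₀(1/2)^(t/t½) = 352 atoms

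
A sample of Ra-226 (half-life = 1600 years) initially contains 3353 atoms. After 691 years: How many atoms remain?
N = N₀(1/2)^(t/t½) = 2486 atoms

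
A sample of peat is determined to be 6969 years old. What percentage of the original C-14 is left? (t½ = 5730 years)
N/N₀ = (1/2)^(t/t½) = 0.4304 = 43%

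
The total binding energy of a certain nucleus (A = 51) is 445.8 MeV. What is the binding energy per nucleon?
B.E./A = 445.8/51 = 8.741 MeV/nucleon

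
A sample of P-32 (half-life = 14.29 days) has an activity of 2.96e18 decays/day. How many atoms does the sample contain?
N = A/λ = 6.102e19 atoms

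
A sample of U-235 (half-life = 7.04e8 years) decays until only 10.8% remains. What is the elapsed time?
t = t½ × log₂(N₀/N) = 2.26e9 years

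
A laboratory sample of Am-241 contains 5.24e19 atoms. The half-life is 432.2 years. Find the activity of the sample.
A = λN = 8.404e16 decays/year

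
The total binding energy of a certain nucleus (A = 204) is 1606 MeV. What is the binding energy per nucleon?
B.E./A = 1606/204 = 7.873 MeV/nucleon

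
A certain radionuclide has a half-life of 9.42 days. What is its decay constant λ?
λ = ln(2)/t½ = 0.07358 day⁻¹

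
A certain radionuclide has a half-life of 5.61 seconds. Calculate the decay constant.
λ = ln(2)/t½ = 0.1236 second⁻¹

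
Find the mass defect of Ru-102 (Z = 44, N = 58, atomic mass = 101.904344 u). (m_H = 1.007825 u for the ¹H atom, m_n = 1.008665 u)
Δm = Z·m_H + N·m_n − M = 0.9425 u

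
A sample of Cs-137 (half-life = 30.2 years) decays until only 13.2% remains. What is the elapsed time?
t = t½ × log₂(N₀/N) = 88.23 years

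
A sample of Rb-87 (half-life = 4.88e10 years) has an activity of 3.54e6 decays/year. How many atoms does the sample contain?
N = A/λ = 2.492e17 atoms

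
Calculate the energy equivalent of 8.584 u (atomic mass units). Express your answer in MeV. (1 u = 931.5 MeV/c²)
E = mc² = 7996 MeV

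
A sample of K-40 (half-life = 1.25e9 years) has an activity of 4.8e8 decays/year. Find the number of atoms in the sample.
N = A/λ = 8.656e17 atoms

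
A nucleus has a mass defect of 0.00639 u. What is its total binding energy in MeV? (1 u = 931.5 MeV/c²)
B.E. = Δm × 931.5 = 5.952 MeV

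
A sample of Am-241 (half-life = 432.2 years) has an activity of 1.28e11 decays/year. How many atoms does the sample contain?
N = A/λ = 7.981e13 atoms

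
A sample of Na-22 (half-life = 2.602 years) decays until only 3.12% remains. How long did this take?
t = t½ × log₂(N₀/N) = 13.02 years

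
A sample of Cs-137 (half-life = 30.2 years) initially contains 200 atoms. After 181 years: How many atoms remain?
N = N₀(1/2)^(t/t½) = 3.139 atoms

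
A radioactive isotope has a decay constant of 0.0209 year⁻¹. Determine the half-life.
t½ = ln(2)/λ = 33.16 years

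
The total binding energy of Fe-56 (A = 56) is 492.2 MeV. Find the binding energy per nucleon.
B.E./A = 492.2/56 = 8.789 MeV/nucleon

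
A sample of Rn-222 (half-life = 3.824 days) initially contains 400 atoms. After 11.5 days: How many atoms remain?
N = N₀(1/2)^(t/t½) = 49.75 atoms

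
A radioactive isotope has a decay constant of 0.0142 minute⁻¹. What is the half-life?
t½ = ln(2)/λ = 48.81 minutes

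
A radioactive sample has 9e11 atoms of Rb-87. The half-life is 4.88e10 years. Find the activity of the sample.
A = λN = 12.78 decays/year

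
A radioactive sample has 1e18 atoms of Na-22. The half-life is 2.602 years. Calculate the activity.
A = λN = 2.664e17 decays/year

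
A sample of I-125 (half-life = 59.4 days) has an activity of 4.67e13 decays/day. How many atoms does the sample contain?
N = A/λ = 4.002e15 atoms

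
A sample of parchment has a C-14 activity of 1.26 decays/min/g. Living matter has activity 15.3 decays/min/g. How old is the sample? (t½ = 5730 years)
Age = t½ × log₂(A₀/A) = 20640 years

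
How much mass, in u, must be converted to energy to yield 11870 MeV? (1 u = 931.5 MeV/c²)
m = E/c² = 12.74 u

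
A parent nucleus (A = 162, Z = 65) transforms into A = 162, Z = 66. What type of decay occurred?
ΔA = 0, ΔZ = +1 ⇒ beta-minus decay (β⁻)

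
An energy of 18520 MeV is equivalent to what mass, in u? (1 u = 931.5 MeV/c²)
m = E/c² = 19.88 u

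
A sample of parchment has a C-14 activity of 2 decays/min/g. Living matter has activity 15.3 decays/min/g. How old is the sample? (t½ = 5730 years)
Age = t½ × log₂(A₀/A) = 16820 years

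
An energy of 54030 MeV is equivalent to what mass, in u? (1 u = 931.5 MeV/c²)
m = E/c² = 58 u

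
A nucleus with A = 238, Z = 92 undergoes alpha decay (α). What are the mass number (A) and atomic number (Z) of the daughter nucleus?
Daughter: A = 234, Z = 90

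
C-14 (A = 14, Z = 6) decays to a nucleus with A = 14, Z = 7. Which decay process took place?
ΔA = 0, ΔZ = +1 ⇒ beta-minus decay (β⁻)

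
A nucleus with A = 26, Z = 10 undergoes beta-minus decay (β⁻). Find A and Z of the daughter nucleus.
Daughter: A = 26, Z = 11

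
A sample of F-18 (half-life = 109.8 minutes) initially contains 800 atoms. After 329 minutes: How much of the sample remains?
N = N₀(1/2)^(t/t½) = 100.3 atoms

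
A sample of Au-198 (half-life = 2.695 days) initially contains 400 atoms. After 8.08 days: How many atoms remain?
N = N₀(1/2)^(t/t½) = 50.06 atoms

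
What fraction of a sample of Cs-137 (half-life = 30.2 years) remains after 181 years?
N/N₀ = (1/2)^(t/t½) = 0.0157 = 1.57%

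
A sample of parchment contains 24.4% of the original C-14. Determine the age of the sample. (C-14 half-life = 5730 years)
Age = t½ × log₂(1/ratio) = 11660 years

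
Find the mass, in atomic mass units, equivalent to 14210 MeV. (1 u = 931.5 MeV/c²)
m = E/c² = 15.25 u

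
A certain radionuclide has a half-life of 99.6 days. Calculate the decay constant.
λ = ln(2)/t½ = 0.006959 day⁻¹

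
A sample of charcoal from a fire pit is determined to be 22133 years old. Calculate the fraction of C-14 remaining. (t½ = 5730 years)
N/N₀ = (1/2)^(t/t½) = 0.06874 = 6.87%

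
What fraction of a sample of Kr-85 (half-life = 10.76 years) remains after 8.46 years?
N/N₀ = (1/2)^(t/t½) = 0.5799 = 58%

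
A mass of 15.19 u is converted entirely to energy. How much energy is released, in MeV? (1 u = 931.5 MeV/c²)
E = mc² = 14150 MeV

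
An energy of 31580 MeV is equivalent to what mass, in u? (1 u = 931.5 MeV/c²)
m = E/c² = 33.9 u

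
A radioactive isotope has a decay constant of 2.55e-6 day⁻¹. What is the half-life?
t½ = ln(2)/λ = 2.718e5 days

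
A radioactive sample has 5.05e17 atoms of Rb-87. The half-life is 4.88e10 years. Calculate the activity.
A = λN = 7.173e6 decays/year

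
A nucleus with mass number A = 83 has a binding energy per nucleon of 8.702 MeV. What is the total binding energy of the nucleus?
B.E. = 8.702 × 83 = 722.3 MeV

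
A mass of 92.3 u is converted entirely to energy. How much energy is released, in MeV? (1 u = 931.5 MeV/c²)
E = mc² = 85980 MeV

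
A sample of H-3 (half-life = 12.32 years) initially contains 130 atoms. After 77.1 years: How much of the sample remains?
N = N₀(1/2)^(t/t½) = 1.698 atoms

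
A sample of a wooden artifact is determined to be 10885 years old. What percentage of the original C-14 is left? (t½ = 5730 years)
N/N₀ = (1/2)^(t/t½) = 0.268 = 26.8%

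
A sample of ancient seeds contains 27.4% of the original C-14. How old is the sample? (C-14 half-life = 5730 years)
Age = t½ × log₂(1/ratio) = 10700 years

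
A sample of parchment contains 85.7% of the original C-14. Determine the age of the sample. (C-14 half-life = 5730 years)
Age = t½ × log₂(1/ratio) = 1276 years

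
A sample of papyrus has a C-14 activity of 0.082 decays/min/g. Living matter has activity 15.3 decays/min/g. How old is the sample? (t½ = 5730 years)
Age = t½ × log₂(A₀/A) = 43230 years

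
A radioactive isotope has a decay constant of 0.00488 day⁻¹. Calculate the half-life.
t½ = ln(2)/λ = 142 days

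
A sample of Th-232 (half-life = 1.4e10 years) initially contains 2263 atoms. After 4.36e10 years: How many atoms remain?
N = N₀(1/2)^(t/t½) = 261.3 atoms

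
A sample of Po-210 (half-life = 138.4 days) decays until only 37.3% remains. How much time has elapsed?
t = t½ × log₂(N₀/N) = 196.9 days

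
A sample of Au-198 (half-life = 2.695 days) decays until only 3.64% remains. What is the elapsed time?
t = t½ × log₂(N₀/N) = 12.88 days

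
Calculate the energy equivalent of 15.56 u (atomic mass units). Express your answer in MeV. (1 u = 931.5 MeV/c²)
E = mc² = 14490 MeV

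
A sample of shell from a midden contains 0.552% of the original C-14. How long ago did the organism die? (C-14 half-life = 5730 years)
Age = t½ × log₂(1/ratio) = 42980 years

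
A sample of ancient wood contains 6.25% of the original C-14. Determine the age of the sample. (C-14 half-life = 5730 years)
Age = t½ × log₂(1/ratio) = 22920 years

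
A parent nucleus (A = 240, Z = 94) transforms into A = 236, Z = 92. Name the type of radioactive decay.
ΔA = -4, ΔZ = -2 ⇒ alpha decay (α)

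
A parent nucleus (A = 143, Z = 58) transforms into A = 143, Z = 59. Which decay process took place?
ΔA = 0, ΔZ = +1 ⇒ beta-minus decay (β⁻)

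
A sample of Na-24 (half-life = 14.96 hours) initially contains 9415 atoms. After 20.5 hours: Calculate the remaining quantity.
N = N₀(1/2)^(t/t½) = 3642 atoms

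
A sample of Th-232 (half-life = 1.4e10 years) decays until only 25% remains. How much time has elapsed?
t = t½ × log₂(N₀/N) = 2.8e10 years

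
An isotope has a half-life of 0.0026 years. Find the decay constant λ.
λ = ln(2)/t½ = 266.6 year⁻¹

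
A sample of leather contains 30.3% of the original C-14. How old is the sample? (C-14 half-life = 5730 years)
Age = t½ × log₂(1/ratio) = 9871 years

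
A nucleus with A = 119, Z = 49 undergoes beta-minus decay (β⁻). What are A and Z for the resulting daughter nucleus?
Daughter: A = 119, Z = 50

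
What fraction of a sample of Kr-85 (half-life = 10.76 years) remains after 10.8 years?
N/N₀ = (1/2)^(t/t½) = 0.4987 = 49.9%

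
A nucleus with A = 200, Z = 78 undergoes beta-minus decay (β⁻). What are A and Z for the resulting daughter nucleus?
Daughter: A = 200, Z = 79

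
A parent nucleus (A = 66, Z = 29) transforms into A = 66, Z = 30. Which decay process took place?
ΔA = 0, ΔZ = +1 ⇒ beta-minus decay (β⁻)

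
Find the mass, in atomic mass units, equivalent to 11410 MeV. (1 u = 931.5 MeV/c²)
m = E/c² = 12.25 u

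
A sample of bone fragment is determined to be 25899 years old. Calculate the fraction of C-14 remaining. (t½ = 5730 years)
N/N₀ = (1/2)^(t/t½) = 0.04359 = 4.36%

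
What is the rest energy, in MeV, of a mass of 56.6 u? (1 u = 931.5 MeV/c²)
E = mc² = 52720 MeV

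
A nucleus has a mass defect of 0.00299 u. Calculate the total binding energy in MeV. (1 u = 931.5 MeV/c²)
B.E. = Δm × 931.5 = 2.785 MeV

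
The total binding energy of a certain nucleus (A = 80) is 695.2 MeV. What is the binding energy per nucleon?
B.E./A = 695.2/80 = 8.69 MeV/nucleon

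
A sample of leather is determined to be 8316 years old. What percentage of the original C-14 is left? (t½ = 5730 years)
N/N₀ = (1/2)^(t/t½) = 0.3657 = 36.6%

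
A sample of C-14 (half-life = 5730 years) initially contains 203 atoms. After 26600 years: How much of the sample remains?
N = N₀(1/2)^(t/t½) = 8.129 atoms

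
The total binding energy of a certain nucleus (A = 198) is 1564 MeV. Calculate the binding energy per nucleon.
B.E./A = 1564/198 = 7.899 MeV/nucleon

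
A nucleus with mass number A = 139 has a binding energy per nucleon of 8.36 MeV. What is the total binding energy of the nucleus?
B.E. = 8.36 × 139 = 1162 MeV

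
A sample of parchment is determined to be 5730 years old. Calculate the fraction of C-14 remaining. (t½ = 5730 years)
N/N₀ = (1/2)^(t/t½) = 0.5 = 50%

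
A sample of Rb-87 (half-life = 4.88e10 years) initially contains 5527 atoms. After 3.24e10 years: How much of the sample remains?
N = N₀(1/2)^(t/t½) = 3488 atoms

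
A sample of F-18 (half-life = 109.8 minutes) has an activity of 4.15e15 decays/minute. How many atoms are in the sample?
N = A/λ = 6.574e17 atoms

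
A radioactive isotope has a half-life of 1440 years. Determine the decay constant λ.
λ = ln(2)/t½ = 4.814e-4 year⁻¹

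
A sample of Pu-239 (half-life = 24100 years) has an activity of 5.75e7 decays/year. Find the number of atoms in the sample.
N = A/λ = 1.999e12 atoms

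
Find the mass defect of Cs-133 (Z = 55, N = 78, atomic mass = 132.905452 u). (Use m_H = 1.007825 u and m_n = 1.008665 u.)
Δm = Z·m_H + N·m_n − M = 1.201 u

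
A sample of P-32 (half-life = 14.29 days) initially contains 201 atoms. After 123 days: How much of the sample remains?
N = N₀(1/2)^(t/t½) = 0.5154 atoms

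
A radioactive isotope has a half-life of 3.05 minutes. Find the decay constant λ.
λ = ln(2)/t½ = 0.2273 minute⁻¹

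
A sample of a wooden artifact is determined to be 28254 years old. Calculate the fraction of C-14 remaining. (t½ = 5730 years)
N/N₀ = (1/2)^(t/t½) = 0.03278 = 3.28%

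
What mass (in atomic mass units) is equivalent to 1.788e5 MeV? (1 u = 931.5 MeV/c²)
m = E/c² = 191.9 u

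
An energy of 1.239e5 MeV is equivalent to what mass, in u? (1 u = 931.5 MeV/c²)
m = E/c² = 133 u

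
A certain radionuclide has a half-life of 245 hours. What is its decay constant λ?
λ = ln(2)/t½ = 0.002829 hour⁻¹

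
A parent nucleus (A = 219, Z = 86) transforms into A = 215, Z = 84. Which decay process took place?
ΔA = -4, ΔZ = -2 ⇒ alpha decay (α)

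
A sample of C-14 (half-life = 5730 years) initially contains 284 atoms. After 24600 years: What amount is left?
N = N₀(1/2)^(t/t½) = 14.49 atoms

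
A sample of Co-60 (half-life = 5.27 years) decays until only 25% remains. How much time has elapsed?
t = t½ × log₂(N₀/N) = 10.54 years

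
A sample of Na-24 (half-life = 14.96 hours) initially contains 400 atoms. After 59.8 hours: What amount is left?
N = N₀(1/2)^(t/t½) = 25.05 atoms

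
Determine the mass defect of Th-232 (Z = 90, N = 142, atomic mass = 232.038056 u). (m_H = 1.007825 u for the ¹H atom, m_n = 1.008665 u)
Δm = Z·m_H + N·m_n − M = 1.897 u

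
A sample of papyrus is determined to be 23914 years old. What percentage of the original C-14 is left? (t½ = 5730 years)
N/N₀ = (1/2)^(t/t½) = 0.05542 = 5.54%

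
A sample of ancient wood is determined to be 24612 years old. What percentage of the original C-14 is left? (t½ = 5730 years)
N/N₀ = (1/2)^(t/t½) = 0.05093 = 5.09%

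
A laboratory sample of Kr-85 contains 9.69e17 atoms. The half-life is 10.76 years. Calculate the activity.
A = λN = 6.242e16 decays/year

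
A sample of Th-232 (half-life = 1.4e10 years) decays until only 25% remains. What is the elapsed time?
t = t½ × log₂(N₀/N) = 2.8e10 years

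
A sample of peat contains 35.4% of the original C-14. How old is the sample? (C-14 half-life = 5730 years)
Age = t½ × log₂(1/ratio) = 8585 years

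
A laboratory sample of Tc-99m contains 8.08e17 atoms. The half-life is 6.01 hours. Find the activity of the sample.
A = λN = 9.319e16 decays/hour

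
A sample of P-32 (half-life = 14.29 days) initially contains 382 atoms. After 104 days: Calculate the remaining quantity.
N = N₀(1/2)^(t/t½) = 2.462 atoms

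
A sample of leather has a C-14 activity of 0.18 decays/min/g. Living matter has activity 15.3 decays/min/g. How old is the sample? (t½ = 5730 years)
Age = t½ × log₂(A₀/A) = 36730 years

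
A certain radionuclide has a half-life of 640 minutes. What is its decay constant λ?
λ = ln(2)/t½ = 0.001083 minute⁻¹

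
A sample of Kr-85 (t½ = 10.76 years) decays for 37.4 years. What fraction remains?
N/N₀ = (1/2)^(t/t½) = 0.08988 = 8.99%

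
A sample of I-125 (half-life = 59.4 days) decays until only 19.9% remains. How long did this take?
t = t½ × log₂(N₀/N) = 138.4 days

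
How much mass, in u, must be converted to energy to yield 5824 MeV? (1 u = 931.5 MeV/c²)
m = E/c² = 6.252 u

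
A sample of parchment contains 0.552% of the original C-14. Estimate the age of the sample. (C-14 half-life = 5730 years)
Age = t½ × log₂(1/ratio) = 42980 years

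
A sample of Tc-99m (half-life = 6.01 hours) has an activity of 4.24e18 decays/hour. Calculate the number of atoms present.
N = A/λ = 3.676e19 atoms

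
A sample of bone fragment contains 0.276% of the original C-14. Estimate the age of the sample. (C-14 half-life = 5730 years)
Age = t½ × log₂(1/ratio) = 48710 years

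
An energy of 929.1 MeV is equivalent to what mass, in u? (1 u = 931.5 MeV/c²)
m = E/c² = 0.9974 u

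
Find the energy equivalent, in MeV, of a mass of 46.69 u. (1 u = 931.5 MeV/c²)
E = mc² = 43490 MeV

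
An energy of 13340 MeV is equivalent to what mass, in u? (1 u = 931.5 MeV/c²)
m = E/c² = 14.32 u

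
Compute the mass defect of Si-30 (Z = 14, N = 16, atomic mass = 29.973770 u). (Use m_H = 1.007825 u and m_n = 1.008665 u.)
Δm = Z·m_H + N·m_n − M = 0.2744 u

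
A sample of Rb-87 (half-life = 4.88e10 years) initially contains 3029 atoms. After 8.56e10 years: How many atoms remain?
N = N₀(1/2)^(t/t½) = 898 atoms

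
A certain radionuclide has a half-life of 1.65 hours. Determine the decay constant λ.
λ = ln(2)/t½ = 0.4201 hour⁻¹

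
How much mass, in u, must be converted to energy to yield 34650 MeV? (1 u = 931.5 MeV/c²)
m = E/c² = 37.2 u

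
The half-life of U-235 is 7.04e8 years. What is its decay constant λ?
λ = ln(2)/t½ = 9.846e-10 year⁻¹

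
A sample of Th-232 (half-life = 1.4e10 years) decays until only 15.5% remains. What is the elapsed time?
t = t½ × log₂(N₀/N) = 3.766e10 years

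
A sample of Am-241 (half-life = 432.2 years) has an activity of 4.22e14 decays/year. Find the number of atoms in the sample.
N = A/λ = 2.631e17 atoms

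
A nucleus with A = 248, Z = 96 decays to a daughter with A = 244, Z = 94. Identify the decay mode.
ΔA = -4, ΔZ = -2 ⇒ alpha decay (α)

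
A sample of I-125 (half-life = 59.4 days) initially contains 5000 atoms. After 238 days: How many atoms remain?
N = N₀(1/2)^(t/t½) = 311 atoms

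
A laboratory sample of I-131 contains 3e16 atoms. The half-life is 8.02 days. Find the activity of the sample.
A = λN = 2.593e15 decays/day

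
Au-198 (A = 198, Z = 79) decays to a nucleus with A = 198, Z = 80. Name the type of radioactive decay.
ΔA = 0, ΔZ = +1 ⇒ beta-minus decay (β⁻)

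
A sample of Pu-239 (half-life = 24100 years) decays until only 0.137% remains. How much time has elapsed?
t = t½ × log₂(N₀/N) = 2.292e5 years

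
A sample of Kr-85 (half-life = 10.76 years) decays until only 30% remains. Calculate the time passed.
t = t½ × log₂(N₀/N) = 18.69 years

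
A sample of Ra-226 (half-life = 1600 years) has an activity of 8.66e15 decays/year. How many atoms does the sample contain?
N = A/λ = 1.999e19 atoms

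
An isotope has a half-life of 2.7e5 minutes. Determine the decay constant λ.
λ = ln(2)/t½ = 2.567e-6 minute⁻¹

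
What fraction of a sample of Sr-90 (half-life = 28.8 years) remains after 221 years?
N/N₀ = (1/2)^(t/t½) = 0.004898 = 0.49%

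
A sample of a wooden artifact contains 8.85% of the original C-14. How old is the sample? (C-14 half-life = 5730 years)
Age = t½ × log₂(1/ratio) = 20040 years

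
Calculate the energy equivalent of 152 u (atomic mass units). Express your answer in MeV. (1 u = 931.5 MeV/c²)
E = mc² = 1.416e5 MeV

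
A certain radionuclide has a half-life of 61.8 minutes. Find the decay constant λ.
λ = ln(2)/t½ = 0.01122 minute⁻¹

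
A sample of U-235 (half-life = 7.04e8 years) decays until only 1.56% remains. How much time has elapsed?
t = t½ × log₂(N₀/N) = 4.226e9 years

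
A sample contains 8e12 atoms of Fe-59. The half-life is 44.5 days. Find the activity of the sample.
A = λN = 1.246e11 decays/day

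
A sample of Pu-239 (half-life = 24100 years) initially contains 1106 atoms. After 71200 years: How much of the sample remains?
N = N₀(1/2)^(t/t½) = 142.7 atoms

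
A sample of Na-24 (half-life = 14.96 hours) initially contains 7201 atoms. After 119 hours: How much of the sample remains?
N = N₀(1/2)^(t/t½) = 29.03 atoms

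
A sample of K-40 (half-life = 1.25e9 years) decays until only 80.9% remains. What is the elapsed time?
t = t½ × log₂(N₀/N) = 3.822e8 years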